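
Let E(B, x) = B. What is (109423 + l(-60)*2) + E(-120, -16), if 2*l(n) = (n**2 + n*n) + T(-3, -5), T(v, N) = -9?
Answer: 116494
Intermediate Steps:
l(n) = -9/2 + n**2 (l(n) = ((n**2 + n*n) - 9)/2 = ((n**2 + n**2) - 9)/2 = (2*n**2 - 9)/2 = (-9 + 2*n**2)/2 = -9/2 + n**2)
(109423 + l(-60)*2) + E(-120, -16) = (109423 + (-9/2 + (-60)**2)*2) - 120 = (109423 + (-9/2 + 3600)*2) - 120 = (109423 + (7191/2)*2) - 120 = (109423 + 7191) - 120 = 116614 - 120 = 116494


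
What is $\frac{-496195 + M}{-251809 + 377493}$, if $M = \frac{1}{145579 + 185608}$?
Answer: $- \frac{41083333366}{10406226727} \approx -3.948$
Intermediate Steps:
$M = \frac{1}{331187} \approx 3.0194 \cdot 10^{-6}$
$\frac{-496195 + M}{-251809 + 377493} = \frac{-496195 + \frac{1}{331187}}{-251809 + 377493} = - \frac{164333333464}{331187 \cdot 125684} = \left(- \frac{164333333464}{331187}\right) \frac{1}{125684} = - \frac{41083333366}{10406226727}$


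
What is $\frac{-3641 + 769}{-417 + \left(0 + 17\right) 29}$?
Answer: $- \frac{718}{19} \approx -37.789$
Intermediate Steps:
$\frac{-3641 + 769}{-417 + \left(0 + 17\right) 29} = - \frac{2872}{-417 + 17 \cdot 29} = - \frac{2872}{-417 + 493} = - \frac{2872}{76} = \left(-2872\right) \frac{1}{76} = - \frac{718}{19}$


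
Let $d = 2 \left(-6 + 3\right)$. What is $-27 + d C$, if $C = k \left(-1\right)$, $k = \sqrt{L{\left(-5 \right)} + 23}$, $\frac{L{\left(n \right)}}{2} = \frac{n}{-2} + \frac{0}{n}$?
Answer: $-27 + 12 \sqrt{7} \approx 4.749$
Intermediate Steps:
$L{\left(n \right)} = - n$ ($L{\left(n \right)} = 2 \left(\frac{n}{-2} + \frac{0}{n}\right) = 2 \left(n \left(- \frac{1}{2}\right) + 0\right) = 2 \left(- \frac{n}{2} + 0\right) = 2 \left(- \frac{n}{2}\right) = - n$)
$d = -6$ ($d = 2 \left(-3\right) = -6$)
$k = 2 \sqrt{7}$ ($k = \sqrt{\left(-1\right) \left(-5\right) + 23} = \sqrt{5 + 23} = \sqrt{28} = 2 \sqrt{7} \approx 5.2915$)
$C = - 2 \sqrt{7}$ ($C = 2 \sqrt{7} \left(-1\right) = - 2 \sqrt{7} \approx -5.2915$)
$-27 + d C = -27 - 6 \left(- 2 \sqrt{7}\right) = -27 + 12 \sqrt{7}$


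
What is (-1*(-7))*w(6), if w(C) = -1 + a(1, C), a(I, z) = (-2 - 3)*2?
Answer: -77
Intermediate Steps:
a(I, z) = -10 (a(I, z) = -5*2 = -10)
w(C) = -11 (w(C) = -1 - 10 = -11)
(-1*(-7))*w(6) = -1*(-7)*(-11) = 7*(-11) = -77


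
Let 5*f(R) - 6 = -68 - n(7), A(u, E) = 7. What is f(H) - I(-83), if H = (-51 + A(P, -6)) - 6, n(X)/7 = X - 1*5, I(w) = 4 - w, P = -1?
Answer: -511/5 ≈ -102.20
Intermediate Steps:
n(X) = -35 + 7*X (n(X) = 7*(X - 1*5) = 7*(X - 5) = 7*(-5 + X) = -35 + 7*X)
H = -50 (H = (-51 + 7) - 6 = -44 - 6 = -50)
f(R) = -76/5 (f(R) = 6/5 + (-68 - (-35 + 7*7))/5 = 6/5 + (-68 - (-35 + 49))/5 = 6/5 + (-68 - 1*14)/5 = 6/5 + (-68 - 14)/5 = 6/5 + (⅕)*(-82) = 6/5 - 82/5 = -76/5)
f(H) - I(-83) = -76/5 - (4 - 1*(-83)) = -76/5 - (4 + 83) = -76/5 - 1*87 = -76/5 - 87 = -511/5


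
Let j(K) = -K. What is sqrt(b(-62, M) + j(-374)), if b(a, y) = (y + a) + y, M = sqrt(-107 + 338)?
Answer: sqrt(312 + 2*sqrt(231)) ≈ 18.504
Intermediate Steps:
M = sqrt(231) ≈ 15.199
b(a, y) = a + 2*y (b(a, y) = (a + y) + y = a + 2*y)
sqrt(b(-62, M) + j(-374)) = sqrt((-62 + 2*sqrt(231)) - 1*(-374)) = sqrt((-62 + 2*sqrt(231)) + 374) = sqrt(312 + 2*sqrt(231))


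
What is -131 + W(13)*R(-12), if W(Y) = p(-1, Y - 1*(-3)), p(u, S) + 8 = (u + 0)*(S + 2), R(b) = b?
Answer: 181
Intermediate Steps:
p(u, S) = -8 + u*(2 + S) (p(u, S) = -8 + (u + 0)*(S + 2) = -8 + u*(2 + S))
W(Y) = -13 - Y (W(Y) = -8 + 2*(-1) + (Y - 1*(-3))*(-1) = -8 - 2 + (Y + 3)*(-1) = -8 - 2 + (3 + Y)*(-1) = -8 - 2 + (-3 - Y) = -13 - Y)
-131 + W(13)*R(-12) = -131 + (-13 - 1*13)*(-12) = -131 + (-13 - 13)*(-12) = -131 - 26*(-12) = -131 + 312 = 181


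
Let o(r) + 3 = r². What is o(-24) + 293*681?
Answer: 200106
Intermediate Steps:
o(r) = -3 + r²
o(-24) + 293*681 = (-3 + (-24)²) + 293*681 = (-3 + 576) + 199533 = 573 + 199533 = 200106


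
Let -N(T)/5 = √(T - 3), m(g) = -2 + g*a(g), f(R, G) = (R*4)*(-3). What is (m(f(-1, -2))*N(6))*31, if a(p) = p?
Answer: -22010*√3 ≈ -38122.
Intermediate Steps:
f(R, G) = -12*R (f(R, G) = (4*R)*(-3) = -12*R)
m(g) = -2 + g² (m(g) = -2 + g*g = -2 + g²)
N(T) = -5*√(-3 + T) (N(T) = -5*√(T - 3) = -5*√(-3 + T))
(m(f(-1, -2))*N(6))*31 = ((-2 + (-12*(-1))²)*(-5*√(-3 + 6)))*31 = ((-2 + 12²)*(-5*√3))*31 = ((-2 + 144)*(-5*√3))*31 = (142*(-5*√3))*31 = -710*√3*31 = -22010*√3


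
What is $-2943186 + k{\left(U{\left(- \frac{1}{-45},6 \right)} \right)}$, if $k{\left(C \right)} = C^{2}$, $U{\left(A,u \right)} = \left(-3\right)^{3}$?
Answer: $-2942457$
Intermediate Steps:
$U{\left(A,u \right)} = -27$
$-2943186 + k{\left(U{\left(- \frac{1}{-45},6 \right)} \right)} = -2943186 + \left(-27\right)^{2} = -2943186 + 729 = -2942457$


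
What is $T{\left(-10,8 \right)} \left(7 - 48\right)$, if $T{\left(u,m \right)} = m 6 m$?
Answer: $-15744$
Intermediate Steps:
$T{\left(u,m \right)} = 6 m^{2}$ ($T{\left(u,m \right)} = 6 m m = 6 m^{2}$)
$T{\left(-10,8 \right)} \left(7 - 48\right) = 6 \cdot 8^{2} \left(7 - 48\right) = 6 \cdot 64 \left(-41\right) = 384 \left(-41\right) = -15744$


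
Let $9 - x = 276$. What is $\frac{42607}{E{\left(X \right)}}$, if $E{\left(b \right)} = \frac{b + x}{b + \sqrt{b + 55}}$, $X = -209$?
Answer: $\frac{8904863}{476} - \frac{42607 i \sqrt{154}}{476} \approx 18708.0 - 1110.8 i$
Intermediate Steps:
$x = -267$ ($x = 9 - 276 = -267$)
$E{\left(b \right)} = \frac{-267 + b}{b + \sqrt{55 + b}}$ ($E{\left(b \right)} = \frac{b - 267}{b + \sqrt{b + 55}} = \frac{-267 + b}{b + \sqrt{55 + b}}$)
$\frac{42607}{E{\left(X \right)}} = \frac{42607}{\frac{1}{-209 + \sqrt{55 - 209}} \left(-267 - 209\right)} = \frac{42607}{\frac{1}{-209 + \sqrt{-154}} \left(-476\right)} = \frac{42607}{\frac{1}{-209 + i \sqrt{154}} \left(-476\right)} = \frac{42607}{\left(-476\right) \frac{1}{-209 + i \sqrt{154}}} = 42607 \left(\frac{209}{476} - \frac{i \sqrt{154}}{476}\right) = \frac{8904863}{476} - \frac{42607 i \sqrt{154}}{476}$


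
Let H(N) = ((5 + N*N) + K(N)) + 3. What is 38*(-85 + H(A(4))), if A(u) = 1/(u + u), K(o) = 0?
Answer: -93613/32 ≈ -2925.4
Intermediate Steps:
A(u) = 1/(2*u)
H(N) = 8 + N² (H(N) = ((5 + N*N) + 0) + 3 = ((5 + N²) + 0) + 3 = (5 + N²) + 3 = 8 + N²)
38*(-85 + H(A(4))) = 38*(-85 + (8 + ((½)/4)²)) = 38*(-85 + (8 + ((½)*(¼))²)) = 38*(-85 + (8 + (⅛)²)) = 38*(-85 + (8 + 1/64)) = 38*(-85 + 513/64) = 38*(-4927/64) = -93613/32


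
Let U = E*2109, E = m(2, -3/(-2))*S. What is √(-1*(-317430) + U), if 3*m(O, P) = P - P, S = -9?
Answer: 3*√35270 ≈ 563.41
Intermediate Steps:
m(O, P) = 0 (m(O, P) = (P - P)/3 = (⅓)*0 = 0)
E = 0 (E = 0*(-9) = 0)
U = 0 (U = 0*2109 = 0)
√(-1*(-317430) + U) = √(-1*(-317430) + 0) = √(317430 + 0) = √317430 = 3*√35270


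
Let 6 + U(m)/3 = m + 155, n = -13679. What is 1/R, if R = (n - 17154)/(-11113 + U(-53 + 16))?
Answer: 10777/30833 ≈ 0.34953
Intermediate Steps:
U(m) = 447 + 3*m (U(m) = -18 + 3*(m + 155) = -18 + 3*(155 + m) = -18 + (465 + 3*m) = 447 + 3*m)
R = 30833/10777 (R = (-13679 - 17154)/(-11113 + (447 + 3*(-53 + 16))) = -30833/(-11113 + (447 + 3*(-37))) = -30833/(-11113 + (447 - 111)) = -30833/(-11113 + 336) = -30833/(-10777) = -30833*(-1/10777) = 30833/10777 ≈ 2.8610)
1/R = 1/(30833/10777) = 10777/30833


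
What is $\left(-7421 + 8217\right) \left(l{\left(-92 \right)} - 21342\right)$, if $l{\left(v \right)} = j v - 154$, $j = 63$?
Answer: $-21724432$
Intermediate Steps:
$l{\left(v \right)} = -154 + 63 v$ ($l{\left(v \right)} = 63 v - 154 = -154 + 63 v$)
$\left(-7421 + 8217\right) \left(l{\left(-92 \right)} - 21342\right) = \left(-7421 + 8217\right) \left(\left(-154 + 63 \left(-92\right)\right) - 21342\right) = 796 \left(\left(-154 - 5796\right) - 21342\right) = 796 \left(-5950 - 21342\right) = 796 \left(-27292\right) = -21724432$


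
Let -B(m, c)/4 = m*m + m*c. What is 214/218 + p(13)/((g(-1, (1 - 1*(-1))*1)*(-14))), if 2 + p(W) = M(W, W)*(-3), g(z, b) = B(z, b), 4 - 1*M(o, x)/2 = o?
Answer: 81/1526 ≈ 0.053080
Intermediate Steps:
M(o, x) = 8 - 2*o
B(m, c) = -4*m**2 - 4*c*m (B(m, c) = -4*(m*m + m*c) = -4*(m**2 + c*m) = -4*m**2 - 4*c*m)
g(z, b) = -4*z*(b + z)
p(W) = -26 + 6*W (p(W) = -2 + (8 - 2*W)*(-3) = -2 + (-24 + 6*W) = -26 + 6*W)
214/218 + p(13)/((g(-1, (1 - 1*(-1))*1)*(-14))) = 214/218 + (-26 + 6*13)/((-4*(-1)*((1 - 1*(-1))*1 - 1)*(-14))) = 214*(1/218) + (-26 + 78)/((-4*(-1)*((1 + 1)*1 - 1)*(-14))) = 107/109 + 52/((-4*(-1)*(2*1 - 1)*(-14))) = 107/109 + 52/((-4*(-1)*(2 - 1)*(-14))) = 107/109 + 52/((-4*(-1)*1*(-14))) = 107/109 + 52/((4*(-14))) = 107/109 + 52/(-56) = 107/109 + 52*(-1/56) = 107/109 - 13/14 = 81/1526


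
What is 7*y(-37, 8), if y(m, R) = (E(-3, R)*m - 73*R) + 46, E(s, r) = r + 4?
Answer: -6874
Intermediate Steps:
E(s, r) = 4 + r
y(m, R) = 46 - 73*R + m*(4 + R) (y(m, R) = ((4 + R)*m - 73*R) + 46 = (m*(4 + R) - 73*R) + 46 = (-73*R + m*(4 + R)) + 46 = 46 - 73*R + m*(4 + R))
7*y(-37, 8) = 7*(46 - 73*8 - 37*(4 + 8)) = 7*(46 - 584 - 37*12) = 7*(46 - 584 - 444) = 7*(-982) = -6874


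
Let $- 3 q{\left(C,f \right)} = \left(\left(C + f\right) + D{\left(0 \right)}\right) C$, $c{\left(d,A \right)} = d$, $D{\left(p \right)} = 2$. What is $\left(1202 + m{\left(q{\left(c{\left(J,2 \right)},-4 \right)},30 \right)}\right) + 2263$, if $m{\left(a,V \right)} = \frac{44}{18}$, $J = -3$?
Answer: $\frac{31207}{9} \approx 3467.4$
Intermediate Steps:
$q{\left(C,f \right)} = - \frac{C \left(2 + C + f\right)}{3}$ ($q{\left(C,f \right)} = - \frac{\left(\left(C + f\right) + 2\right) C}{3} = - \frac{\left(2 + C + f\right) C}{3} = - \frac{C \left(2 + C + f\right)}{3}$)
$m{\left(a,V \right)} = \frac{22}{9}$ ($m{\left(a,V \right)} = 44 \cdot \frac{1}{18} = \frac{22}{9}$)
$\left(1202 + m{\left(q{\left(c{\left(J,2 \right)},-4 \right)},30 \right)}\right) + 2263 = \left(1202 + \frac{22}{9}\right) + 2263 = \frac{10840}{9} + 2263 = \frac{31207}{9}$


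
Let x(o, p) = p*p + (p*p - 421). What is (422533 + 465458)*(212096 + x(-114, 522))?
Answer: 671892174213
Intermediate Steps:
x(o, p) = -421 + 2*p² (x(o, p) = p² + (p² - 421) = p² + (-421 + p²) = -421 + 2*p²)
(422533 + 465458)*(212096 + x(-114, 522)) = (422533 + 465458)*(212096 + (-421 + 2*522²)) = 887991*(212096 + (-421 + 2*272484)) = 887991*(212096 + (-421 + 544968)) = 887991*(212096 + 544547) = 887991*756643 = 671892174213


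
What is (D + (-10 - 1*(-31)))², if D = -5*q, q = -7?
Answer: 3136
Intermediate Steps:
D = 35 (D = -5*(-7) = 35)
(D + (-10 - 1*(-31)))² = (35 + (-10 - 1*(-31)))² = (35 + (-10 + 31))² = (35 + 21)² = 56² = 3136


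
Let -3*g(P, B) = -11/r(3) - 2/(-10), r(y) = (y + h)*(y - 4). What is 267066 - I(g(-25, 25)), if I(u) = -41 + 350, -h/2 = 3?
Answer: 266757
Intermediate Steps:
h = -6 (h = -2*3 = -6)
r(y) = (-6 + y)*(-4 + y) (r(y) = (y - 6)*(y - 4) = (-6 + y)*(-4 + y))
g(P, B) = 52/45 (g(P, B) = -(-11/(24 + 3**2 - 10*3) - 2/(-10))/3 = -(-11/(24 + 9 - 30) - 2*(-1/10))/3 = -(-11/3 + 1/5)/3 = -1/3*(-52/15) = 52/45)
I(u) = 309
267066 - I(g(-25, 25)) = 267066 - 1*309 = 267066 - 309 = 266757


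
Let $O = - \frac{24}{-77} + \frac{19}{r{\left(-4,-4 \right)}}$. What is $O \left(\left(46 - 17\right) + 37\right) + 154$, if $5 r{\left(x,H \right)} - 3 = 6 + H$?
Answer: $\frac{10000}{7} \approx 1428.6$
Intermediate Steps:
$r{\left(x,H \right)} = \frac{9}{5} + \frac{H}{5}$ ($r{\left(x,H \right)} = \frac{3}{5} + \frac{6 + H}{5} = \frac{3}{5} + \left(\frac{6}{5} + \frac{H}{5}\right) = \frac{9}{5} + \frac{H}{5}$)
$O = \frac{1487}{77}$ ($O = - \frac{24}{-77} + \frac{19}{\frac{9}{5} + \frac{1}{5} \left(-4\right)} = \left(-24\right) \left(- \frac{1}{77}\right) + \frac{19}{\frac{9}{5} - \frac{4}{5}} = \frac{24}{77} + \frac{19}{1} = \frac{24}{77} + 19 \cdot 1 = \frac{24}{77} + 19 = \frac{1487}{77} \approx 19.312$)
$O \left(\left(46 - 17\right) + 37\right) + 154 = \frac{1487 \left(\left(46 - 17\right) + 37\right)}{77} + 154 = \frac{1487 \left(29 + 37\right)}{77} + 154 = \frac{1487}{77} \cdot 66 + 154 = \frac{8922}{7} + 154 = \frac{10000}{7}$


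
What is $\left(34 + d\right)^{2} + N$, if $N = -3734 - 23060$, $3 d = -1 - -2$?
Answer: $- \frac{230537}{9} \approx -25615.0$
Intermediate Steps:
$d = \frac{1}{3}$ ($d = \frac{-1 - -2}{3} = \frac{-1 + 2}{3} = \frac{1}{3} \cdot 1 = \frac{1}{3} \approx 0.33333$)
$N = -26794$
$\left(34 + d\right)^{2} + N = \left(34 + \frac{1}{3}\right)^{2} - 26794 = \left(\frac{103}{3}\right)^{2} - 26794 = \frac{10609}{9} - 26794 = - \frac{230537}{9}$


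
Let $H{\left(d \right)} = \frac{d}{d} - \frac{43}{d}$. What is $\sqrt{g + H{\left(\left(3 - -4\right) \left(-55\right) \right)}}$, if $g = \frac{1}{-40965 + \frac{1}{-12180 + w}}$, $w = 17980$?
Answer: $\frac{2 \sqrt{2325502830571131887445}}{91474844615} \approx 1.0544$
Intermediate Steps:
$H{\left(d \right)} = 1 - \frac{43}{d}$
$g = - \frac{5800}{237596999}$ ($g = \frac{1}{-40965 + \frac{1}{-12180 + 17980}} = \frac{1}{-40965 + \frac{1}{5800}} = \frac{1}{- \frac{237596999}{5800}} = - \frac{5800}{237596999} \approx -2.4411 \cdot 10^{-5}$)
$\sqrt{g + H{\left(\left(3 - -4\right) \left(-55\right) \right)}} = \sqrt{- \frac{5800}{237596999} + \frac{-43 + \left(3 - -4\right) \left(-55\right)}{\left(3 - -4\right) \left(-55\right)}} = \sqrt{- \frac{5800}{237596999} + \frac{-43 + \left(3 + 4\right) \left(-55\right)}{\left(3 + 4\right) \left(-55\right)}} = \sqrt{- \frac{5800}{237596999} + \frac{-43 + 7 \left(-55\right)}{7 \left(-55\right)}} = \sqrt{- \frac{5800}{237596999} + \frac{-43 - 385}{-385}} = \sqrt{- \frac{5800}{237596999} - - \frac{428}{385}} = \sqrt{- \frac{5800}{237596999} + \frac{428}{385}} = \sqrt{\frac{101689282572}{91474844615}} = \frac{2 \sqrt{2325502830571131887445}}{91474844615}$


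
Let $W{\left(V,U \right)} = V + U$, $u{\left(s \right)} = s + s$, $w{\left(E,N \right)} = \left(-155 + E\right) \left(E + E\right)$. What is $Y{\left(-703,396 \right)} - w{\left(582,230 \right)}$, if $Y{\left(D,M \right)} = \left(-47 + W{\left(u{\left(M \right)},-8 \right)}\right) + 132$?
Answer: $-496159$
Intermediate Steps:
$w{\left(E,N \right)} = 2 E \left(-155 + E\right)$ ($w{\left(E,N \right)} = \left(-155 + E\right) 2 E = 2 E \left(-155 + E\right)$)
$u{\left(s \right)} = 2 s$
$W{\left(V,U \right)} = U + V$
$Y{\left(D,M \right)} = 77 + 2 M$ ($Y{\left(D,M \right)} = \left(-47 + \left(-8 + 2 M\right)\right) + 132 = \left(-55 + 2 M\right) + 132 = 77 + 2 M$)
$Y{\left(-703,396 \right)} - w{\left(582,230 \right)} = \left(77 + 2 \cdot 396\right) - 2 \cdot 582 \left(-155 + 582\right) = \left(77 + 792\right) - 2 \cdot 582 \cdot 427 = 869 - 497028 = -496159$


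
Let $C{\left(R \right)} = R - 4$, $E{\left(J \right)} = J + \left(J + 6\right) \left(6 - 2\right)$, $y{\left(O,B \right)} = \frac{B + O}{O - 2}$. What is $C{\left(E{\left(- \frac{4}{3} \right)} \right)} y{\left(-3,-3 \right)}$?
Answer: $16$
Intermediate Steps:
$y{\left(O,B \right)} = \frac{B + O}{-2 + O}$
$E{\left(J \right)} = 24 + 5 J$ ($E{\left(J \right)} = J + \left(6 + J\right) 4 = J + \left(24 + 4 J\right) = 24 + 5 J$)
$C{\left(R \right)} = -4 + R$
$C{\left(E{\left(- \frac{4}{3} \right)} \right)} y{\left(-3,-3 \right)} = \left(-4 + \left(24 + 5 \left(- \frac{4}{3}\right)\right)\right) \frac{-3 - 3}{-2 - 3} = \left(-4 + \left(24 + 5 \left(\left(-4\right) \frac{1}{3}\right)\right)\right) \frac{1}{-5} \left(-6\right) = \left(-4 + \left(24 + 5 \left(- \frac{4}{3}\right)\right)\right) \left(\left(- \frac{1}{5}\right) \left(-6\right)\right) = \left(-4 + \left(24 - \frac{20}{3}\right)\right) \frac{6}{5} = \left(-4 + \frac{52}{3}\right) \frac{6}{5} = \frac{40}{3} \cdot \frac{6}{5} = 16$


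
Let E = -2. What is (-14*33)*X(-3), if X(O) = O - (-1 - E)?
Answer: 1848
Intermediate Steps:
X(O) = -1 + O (X(O) = O - (-1 - 1*(-2)) = O - (-1 + 2) = O - 1*1 = O - 1 = -1 + O)
(-14*33)*X(-3) = (-14*33)*(-1 - 3) = -462*(-4) = 1848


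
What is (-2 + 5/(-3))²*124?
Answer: 15004/9 ≈ 1667.1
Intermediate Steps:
(-2 + 5/(-3))²*124 = (-2 + 5*(-⅓))²*124 = (-2 - 5/3)²*124 = (-11/3)²*124 = (121/9)*124 = 15004/9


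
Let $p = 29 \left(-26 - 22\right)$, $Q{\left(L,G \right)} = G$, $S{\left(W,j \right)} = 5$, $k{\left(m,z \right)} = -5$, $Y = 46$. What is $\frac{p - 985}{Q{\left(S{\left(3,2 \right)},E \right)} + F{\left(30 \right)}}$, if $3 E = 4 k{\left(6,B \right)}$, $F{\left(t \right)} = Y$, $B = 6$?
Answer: $- \frac{7131}{118} \approx -60.432$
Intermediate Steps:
$F{\left(t \right)} = 46$
$E = - \frac{20}{3}$ ($E = \frac{4 \left(-5\right)}{3} = \frac{1}{3} \left(-20\right) = - \frac{20}{3} \approx -6.6667$)
$p = -1392$ ($p = 29 \left(-48\right) = -1392$)
$\frac{p - 985}{Q{\left(S{\left(3,2 \right)},E \right)} + F{\left(30 \right)}} = \frac{-1392 - 985}{- \frac{20}{3} + 46} = - \frac{2377}{\frac{118}{3}} = \left(-2377\right) \frac{3}{118} = - \frac{7131}{118}$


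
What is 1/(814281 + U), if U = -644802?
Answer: 1/169479 ≈ 5.9004e-6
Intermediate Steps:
1/(814281 + U) = 1/(814281 - 644802) = 1/169479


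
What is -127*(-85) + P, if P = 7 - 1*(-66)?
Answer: 10868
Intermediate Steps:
P = 73 (P = 7 + 66 = 73)
-127*(-85) + P = -127*(-85) + 73 = 10795 + 73 = 10868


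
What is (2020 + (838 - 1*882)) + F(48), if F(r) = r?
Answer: 2024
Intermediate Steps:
(2020 + (838 - 1*882)) + F(48) = (2020 + (838 - 1*882)) + 48 = (2020 + (838 - 882)) + 48 = (2020 - 44) + 48 = 1976 + 48 = 2024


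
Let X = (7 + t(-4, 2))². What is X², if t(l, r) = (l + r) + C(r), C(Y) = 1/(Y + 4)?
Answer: 923521/1296 ≈ 712.59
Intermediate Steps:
C(Y) = 1/(4 + Y)
t(l, r) = l + r + 1/(4 + r) (t(l, r) = (l + r) + 1/(4 + r) = l + r + 1/(4 + r))
X = 961/36 (X = (7 + (1 + (4 + 2)*(-4 + 2))/(4 + 2))² = (7 + (1 + 6*(-2))/6)² = (7 + (1 - 12)/6)² = (7 + (⅙)*(-11))² = (7 - 11/6)² = (31/6)² = 961/36 ≈ 26.694)
X² = (961/36)² = 923521/1296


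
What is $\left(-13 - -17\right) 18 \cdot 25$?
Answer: $1800$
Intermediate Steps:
$\left(-13 - -17\right) 18 \cdot 25 = \left(-13 + 17\right) 18 \cdot 25 = 4 \cdot 18 \cdot 25 = 72 \cdot 25 = 1800$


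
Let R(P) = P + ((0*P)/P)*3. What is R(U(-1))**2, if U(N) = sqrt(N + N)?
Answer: -2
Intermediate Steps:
U(N) = sqrt(2)*sqrt(N) (U(N) = sqrt(2*N) = sqrt(2)*sqrt(N))
R(P) = P (R(P) = P + (0/P)*3 = P + 0*3 = P + 0 = P)
R(U(-1))**2 = (sqrt(2)*sqrt(-1))**2 = (sqrt(2)*I)**2 = (I*sqrt(2))**2 = -2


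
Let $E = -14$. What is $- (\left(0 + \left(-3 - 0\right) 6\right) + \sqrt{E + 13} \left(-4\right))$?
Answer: $18 + 4 i \approx 18.0 + 4.0 i$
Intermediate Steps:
$- (\left(0 + \left(-3 - 0\right) 6\right) + \sqrt{E + 13} \left(-4\right)) = - (\left(0 + \left(-3 - 0\right) 6\right) + \sqrt{-14 + 13} \left(-4\right)) = - (\left(0 + \left(-3 + 0\right) 6\right) + \sqrt{-1} \left(-4\right)) = - (\left(0 - 18\right) + i \left(-4\right)) = - (\left(0 - 18\right) - 4 i) = - (-18 - 4 i) = 18 + 4 i$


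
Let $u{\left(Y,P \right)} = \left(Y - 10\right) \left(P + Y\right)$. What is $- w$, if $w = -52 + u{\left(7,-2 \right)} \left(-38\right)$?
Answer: $-518$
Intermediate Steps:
$u{\left(Y,P \right)} = \left(-10 + Y\right) \left(P + Y\right)$
$w = 518$ ($w = -52 + \left(7^{2} - -20 - 70 - 14\right) \left(-38\right) = -52 + \left(49 + 20 - 70 - 14\right) \left(-38\right) = -52 - -570 = -52 + 570 = 518$)
$- w = \left(-1\right) 518 = -518$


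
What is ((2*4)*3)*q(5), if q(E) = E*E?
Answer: 600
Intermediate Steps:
q(E) = E²
((2*4)*3)*q(5) = ((2*4)*3)*5² = (8*3)*25 = 24*25 = 600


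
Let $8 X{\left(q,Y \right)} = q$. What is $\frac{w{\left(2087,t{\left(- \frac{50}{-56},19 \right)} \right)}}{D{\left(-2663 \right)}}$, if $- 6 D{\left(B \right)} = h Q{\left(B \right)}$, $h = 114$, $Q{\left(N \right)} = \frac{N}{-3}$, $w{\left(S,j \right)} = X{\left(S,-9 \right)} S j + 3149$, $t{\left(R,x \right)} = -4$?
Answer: $\frac{686727}{5326} \approx 128.94$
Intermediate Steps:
$X{\left(q,Y \right)} = \frac{q}{8}$
$w{\left(S,j \right)} = 3149 + \frac{j S^{2}}{8}$ ($w{\left(S,j \right)} = \frac{S}{8} S j + 3149 = \frac{S^{2}}{8} j + 3149 = \frac{j S^{2}}{8} + 3149 = 3149 + \frac{j S^{2}}{8}$)
$Q{\left(N \right)} = - \frac{N}{3}$ ($Q{\left(N \right)} = N \left(- \frac{1}{3}\right) = - \frac{N}{3}$)
$D{\left(B \right)} = \frac{19 B}{3}$ ($D{\left(B \right)} = - \frac{114 \left(- \frac{B}{3}\right)}{6} = - \frac{\left(-38\right) B}{6} = \frac{19 B}{3}$)
$\frac{w{\left(2087,t{\left(- \frac{50}{-56},19 \right)} \right)}}{D{\left(-2663 \right)}} = \frac{3149 + \frac{1}{8} \left(-4\right) 2087^{2}}{\frac{19}{3} \left(-2663\right)} = \frac{3149 + \frac{1}{8} \left(-4\right) 4355569}{- \frac{50597}{3}} = \left(3149 - \frac{4355569}{2}\right) \left(- \frac{3}{50597}\right) = \left(- \frac{4349271}{2}\right) \left(- \frac{3}{50597}\right) = \frac{686727}{5326}$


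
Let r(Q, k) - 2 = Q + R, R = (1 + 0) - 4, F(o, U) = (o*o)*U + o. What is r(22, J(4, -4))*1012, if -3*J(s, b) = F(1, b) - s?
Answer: 21252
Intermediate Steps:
F(o, U) = o + U*o² (F(o, U) = o²*U + o = U*o² + o = o + U*o²)
R = -3 (R = 1 - 4 = -3)
J(s, b) = -⅓ - b/3 + s/3 (J(s, b) = -(1*(1 + b*1) - s)/3 = -(1*(1 + b) - s)/3 = -((1 + b) - s)/3 = -(1 + b - s)/3 = -⅓ - b/3 + s/3)
r(Q, k) = -1 + Q (r(Q, k) = 2 + (Q - 3) = 2 + (-3 + Q) = -1 + Q)
r(22, J(4, -4))*1012 = (-1 + 22)*1012 = 21*1012 = 21252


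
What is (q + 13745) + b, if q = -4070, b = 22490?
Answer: 32165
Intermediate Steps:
(q + 13745) + b = (-4070 + 13745) + 22490 = 9675 + 22490 = 32165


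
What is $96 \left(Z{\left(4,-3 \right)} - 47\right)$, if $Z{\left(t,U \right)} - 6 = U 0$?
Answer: $-3936$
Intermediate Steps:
$Z{\left(t,U \right)} = 6$ ($Z{\left(t,U \right)} = 6 + U 0 = 6 + 0 = 6$)
$96 \left(Z{\left(4,-3 \right)} - 47\right) = 96 \left(6 - 47\right) = 96 \left(-41\right) = -3936$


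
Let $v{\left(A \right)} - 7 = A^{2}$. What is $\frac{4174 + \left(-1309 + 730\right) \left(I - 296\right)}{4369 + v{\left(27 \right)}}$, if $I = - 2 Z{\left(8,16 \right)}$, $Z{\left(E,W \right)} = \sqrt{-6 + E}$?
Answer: $\frac{175558}{5105} + \frac{1158 \sqrt{2}}{5105} \approx 34.71$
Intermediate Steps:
$I = - 2 \sqrt{2}$ ($I = - 2 \sqrt{-6 + 8} = - 2 \sqrt{2} \approx -2.8284$)
$v{\left(A \right)} = 7 + A^{2}$
$\frac{4174 + \left(-1309 + 730\right) \left(I - 296\right)}{4369 + v{\left(27 \right)}} = \frac{4174 + \left(-1309 + 730\right) \left(- 2 \sqrt{2} - 296\right)}{4369 + \left(7 + 27^{2}\right)} = \frac{4174 - 579 \left(-296 - 2 \sqrt{2}\right)}{4369 + \left(7 + 729\right)} = \frac{4174 + \left(171384 + 1158 \sqrt{2}\right)}{4369 + 736} = \frac{175558 + 1158 \sqrt{2}}{5105} = \left(175558 + 1158 \sqrt{2}\right) \frac{1}{5105} = \frac{175558}{5105} + \frac{1158 \sqrt{2}}{5105}$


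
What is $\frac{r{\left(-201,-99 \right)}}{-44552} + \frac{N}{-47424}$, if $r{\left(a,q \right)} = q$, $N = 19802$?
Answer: $- \frac{54845233}{132052128} \approx -0.41533$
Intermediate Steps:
$\frac{r{\left(-201,-99 \right)}}{-44552} + \frac{N}{-47424} = - \frac{99}{-44552} + \frac{19802}{-47424} = \left(-99\right) \left(- \frac{1}{44552}\right) + 19802 \left(- \frac{1}{47424}\right) = \frac{99}{44552} - \frac{9901}{23712} = - \frac{54845233}{132052128}$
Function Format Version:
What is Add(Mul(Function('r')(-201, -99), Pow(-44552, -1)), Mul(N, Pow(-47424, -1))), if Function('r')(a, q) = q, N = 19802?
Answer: Rational(-54845233, 132052128) ≈ -0.41533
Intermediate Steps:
Add(Mul(Function('r')(-201, -99), Pow(-44552, -1)), Mul(N, Pow(-47424, -1))) = Add(Mul(-99, Pow(-44552, -1)), Mul(19802, Pow(-47424, -1))) = Add(Mul(-99, Rational(-1, 44552)), Mul(19802, Rational(-1, 47424))) = Add(Rational(99, 44552), Rational(-9901, 23712)) = Rational(-54845233, 132052128)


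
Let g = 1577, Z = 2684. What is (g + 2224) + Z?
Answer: 6485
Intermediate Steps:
(g + 2224) + Z = (1577 + 2224) + 2684 = 3801 + 2684 = 6485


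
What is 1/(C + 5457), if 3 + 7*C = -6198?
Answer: 7/31998 ≈ 0.00021876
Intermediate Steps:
C = -6201/7 (C = -3/7 + (1/7)*(-6198) = -3/7 - 6198/7 = -6201/7 ≈ -885.86)
1/(C + 5457) = 1/(-6201/7 + 5457) = 1/(31998/7) = 7/31998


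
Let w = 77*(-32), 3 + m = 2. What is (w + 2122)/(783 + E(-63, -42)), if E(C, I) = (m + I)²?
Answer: -171/1316 ≈ -0.12994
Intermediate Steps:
m = -1 (m = -3 + 2 = -1)
w = -2464
E(C, I) = (-1 + I)²
(w + 2122)/(783 + E(-63, -42)) = (-2464 + 2122)/(783 + (-1 - 42)²) = -342/(783 + (-43)²) = -342/(783 + 1849) = -342/2632 = -342*1/2632 = -171/1316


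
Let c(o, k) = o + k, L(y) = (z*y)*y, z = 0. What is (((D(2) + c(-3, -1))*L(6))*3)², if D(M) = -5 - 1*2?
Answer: 0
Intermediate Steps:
L(y) = 0 (L(y) = (0*y)*y = 0*y = 0)
D(M) = -7 (D(M) = -5 - 2 = -7)
c(o, k) = k + o
(((D(2) + c(-3, -1))*L(6))*3)² = (((-7 + (-1 - 3))*0)*3)² = (((-7 - 4)*0)*3)² = (-11*0*3)² = (0*3)² = 0² = 0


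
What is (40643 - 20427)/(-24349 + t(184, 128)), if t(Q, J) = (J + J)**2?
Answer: 20216/41187 ≈ 0.49083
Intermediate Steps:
t(Q, J) = 4*J**2 (t(Q, J) = (2*J)**2 = 4*J**2)
(40643 - 20427)/(-24349 + t(184, 128)) = (40643 - 20427)/(-24349 + 4*128**2) = 20216/(-24349 + 4*16384) = 20216/(-24349 + 65536) = 20216/41187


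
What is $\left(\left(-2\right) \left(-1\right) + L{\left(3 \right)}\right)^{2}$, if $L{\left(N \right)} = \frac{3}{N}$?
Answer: $9$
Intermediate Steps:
$\left(\left(-2\right) \left(-1\right) + L{\left(3 \right)}\right)^{2} = \left(\left(-2\right) \left(-1\right) + \frac{3}{3}\right)^{2} = \left(2 + 3 \cdot \frac{1}{3}\right)^{2} = \left(2 + 1\right)^{2} = 3^{2} = 9$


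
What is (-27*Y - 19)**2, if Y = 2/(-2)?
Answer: 64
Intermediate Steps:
Y = -1 (Y = 2*(-1/2) = -1)
(-27*Y - 19)**2 = (-27*(-1) - 19)**2 = (27 - 19)**2 = 8**2 = 64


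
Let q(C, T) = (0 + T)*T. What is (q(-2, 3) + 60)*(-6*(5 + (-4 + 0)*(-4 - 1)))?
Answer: -10350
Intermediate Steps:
q(C, T) = T² (q(C, T) = T*T = T²)
(q(-2, 3) + 60)*(-6*(5 + (-4 + 0)*(-4 - 1))) = (3² + 60)*(-6*(5 + (-4 + 0)*(-4 - 1))) = (9 + 60)*(-6*(5 - 4*(-5))) = 69*(-6*(5 + 20)) = 69*(-6*25) = 69*(-150) = -10350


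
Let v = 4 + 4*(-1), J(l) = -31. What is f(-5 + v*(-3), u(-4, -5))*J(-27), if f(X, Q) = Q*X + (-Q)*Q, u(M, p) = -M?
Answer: 1116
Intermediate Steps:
v = 0 (v = 4 - 4 = 0)
f(X, Q) = -Q² + Q*X (f(X, Q) = Q*X - Q² = -Q² + Q*X)
f(-5 + v*(-3), u(-4, -5))*J(-27) = ((-1*(-4))*((-5 + 0*(-3)) - (-1)*(-4)))*(-31) = (4*((-5 + 0) - 1*4))*(-31) = (4*(-5 - 4))*(-31) = (4*(-9))*(-31) = -36*(-31) = 1116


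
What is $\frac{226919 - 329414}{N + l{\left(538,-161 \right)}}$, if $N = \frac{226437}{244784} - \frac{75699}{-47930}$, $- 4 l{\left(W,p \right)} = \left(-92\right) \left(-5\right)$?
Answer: $\frac{601261146157200}{659927069687} \approx 911.1$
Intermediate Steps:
$l{\left(W,p \right)} = -115$ ($l{\left(W,p \right)} = - \frac{\left(-92\right) \left(-5\right)}{4} = \left(- \frac{1}{4}\right) 460 = -115$)
$N = \frac{14691514713}{5866248560}$ ($N = 226437 \cdot \frac{1}{244784} - - \frac{75699}{47930} = \frac{226437}{244784} + \frac{75699}{47930} = \frac{14691514713}{5866248560} \approx 2.5044$)
$\frac{226919 - 329414}{N + l{\left(538,-161 \right)}} = \frac{226919 - 329414}{\frac{14691514713}{5866248560} - 115} = - \frac{102495}{- \frac{659927069687}{5866248560}} = \left(-102495\right) \left(- \frac{5866248560}{659927069687}\right) = \frac{601261146157200}{659927069687}$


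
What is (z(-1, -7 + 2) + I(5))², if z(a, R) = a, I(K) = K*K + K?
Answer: 841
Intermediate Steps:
I(K) = K + K² (I(K) = K² + K = K + K²)
(z(-1, -7 + 2) + I(5))² = (-1 + 5*(1 + 5))² = (-1 + 5*6)² = (-1 + 30)² = 29² = 841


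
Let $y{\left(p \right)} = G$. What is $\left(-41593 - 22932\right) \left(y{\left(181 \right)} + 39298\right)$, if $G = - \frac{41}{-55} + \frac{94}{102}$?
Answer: $- \frac{1422589979230}{561} \approx -2.5358 \cdot 10^{9}$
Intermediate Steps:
$G = \frac{4676}{2805}$ ($G = \left(-41\right) \left(- \frac{1}{55}\right) + 94 \cdot \frac{1}{102} = \frac{41}{55} + \frac{47}{51} = \frac{4676}{2805} \approx 1.667$)
$y{\left(p \right)} = \frac{4676}{2805}$
$\left(-41593 - 22932\right) \left(y{\left(181 \right)} + 39298\right) = \left(-41593 - 22932\right) \left(\frac{4676}{2805} + 39298\right) = \left(-64525\right) \frac{110235566}{2805} = - \frac{1422589979230}{561}$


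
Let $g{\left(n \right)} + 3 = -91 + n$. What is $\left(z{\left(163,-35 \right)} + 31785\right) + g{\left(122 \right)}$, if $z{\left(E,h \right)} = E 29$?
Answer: $36540$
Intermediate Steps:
$z{\left(E,h \right)} = 29 E$
$g{\left(n \right)} = -94 + n$ ($g{\left(n \right)} = -3 + \left(-91 + n\right) = -94 + n$)
$\left(z{\left(163,-35 \right)} + 31785\right) + g{\left(122 \right)} = \left(29 \cdot 163 + 31785\right) + \left(-94 + 122\right) = \left(4727 + 31785\right) + 28 = 36512 + 28 = 36540$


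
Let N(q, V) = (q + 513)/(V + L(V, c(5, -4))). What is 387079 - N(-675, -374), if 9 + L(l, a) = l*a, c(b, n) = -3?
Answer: 286051543/739 ≈ 3.8708e+5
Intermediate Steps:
L(l, a) = -9 + a*l (L(l, a) = -9 + l*a = -9 + a*l)
N(q, V) = (513 + q)/(-9 - 2*V) (N(q, V) = (q + 513)/(V + (-9 - 3*V)) = (513 + q)/(-9 - 2*V))
387079 - N(-675, -374) = 387079 - (-513 - 1*(-675))/(9 + 2*(-374)) = 387079 - (-513 + 675)/(9 - 748) = 387079 - 162/(-739) = 387079 - (-1)*162/739 = 387079 - 1*(-162/739) = 387079 + 162/739 = 286051543/739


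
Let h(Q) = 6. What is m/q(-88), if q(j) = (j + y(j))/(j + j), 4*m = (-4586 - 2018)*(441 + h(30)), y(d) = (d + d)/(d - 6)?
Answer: -34685859/23 ≈ -1.5081e+6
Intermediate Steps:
y(d) = 2*d/(-6 + d) (y(d) = (2*d)/(-6 + d) = 2*d/(-6 + d))
m = -737997 (m = ((-4586 - 2018)*(441 + 6))/4 = (-6604*447)/4 = (¼)*(-2951988) = -737997)
q(j) = (j + 2*j/(-6 + j))/(2*j) (q(j) = (j + 2*j/(-6 + j))/(j + j) = (j + 2*j/(-6 + j))/((2*j)) = (j + 2*j/(-6 + j))*(1/(2*j)) = (j + 2*j/(-6 + j))/(2*j))
m/q(-88) = -737997*2*(-6 - 88)/(-4 - 88) = -737997/((½)*(-92)/(-94)) = -737997/((½)*(-1/94)*(-92)) = -737997/23/47 = -737997*47/23 = -34685859/23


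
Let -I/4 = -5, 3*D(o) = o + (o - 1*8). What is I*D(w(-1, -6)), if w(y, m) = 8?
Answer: 160/3 ≈ 53.333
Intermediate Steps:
D(o) = -8/3 + 2*o/3 (D(o) = (o + (o - 1*8))/3 = (o + (o - 8))/3 = (o + (-8 + o))/3 = (-8 + 2*o)/3 = -8/3 + 2*o/3)
I = 20 (I = -4*(-5) = 20)
I*D(w(-1, -6)) = 20*(-8/3 + (2/3)*8) = 20*(-8/3 + 16/3) = 20*(8/3) = 160/3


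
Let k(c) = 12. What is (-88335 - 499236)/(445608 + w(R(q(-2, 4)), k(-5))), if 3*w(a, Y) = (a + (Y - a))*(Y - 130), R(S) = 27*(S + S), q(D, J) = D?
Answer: -587571/445136 ≈ -1.3200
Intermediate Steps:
R(S) = 54*S (R(S) = 27*(2*S) = 54*S)
w(a, Y) = Y*(-130 + Y)/3 (w(a, Y) = ((a + (Y - a))*(Y - 130))/3 = (Y*(-130 + Y))/3 = Y*(-130 + Y)/3)
(-88335 - 499236)/(445608 + w(R(q(-2, 4)), k(-5))) = (-88335 - 499236)/(445608 + (⅓)*12*(-130 + 12)) = -587571/(445608 + (⅓)*12*(-118)) = -587571/(445608 - 472) = -587571/445136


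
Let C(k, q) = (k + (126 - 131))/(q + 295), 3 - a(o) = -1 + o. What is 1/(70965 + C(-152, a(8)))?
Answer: 291/20650658 ≈ 1.4092e-5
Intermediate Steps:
a(o) = 4 - o (a(o) = 3 - (-1 + o) = 3 + (1 - o) = 4 - o)
C(k, q) = (-5 + k)/(295 + q) (C(k, q) = (k - 5)/(295 + q) = (-5 + k)/(295 + q))
1/(70965 + C(-152, a(8))) = 1/(70965 + (-5 - 152)/(295 + (4 - 1*8))) = 1/(70965 - 157/(295 + (4 - 8))) = 1/(70965 - 157/(295 - 4)) = 1/(70965 - 157/291) = 1/(20650658/291) = 291/20650658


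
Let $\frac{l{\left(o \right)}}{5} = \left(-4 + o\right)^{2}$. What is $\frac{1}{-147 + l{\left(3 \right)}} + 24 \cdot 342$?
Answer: $\frac{1165535}{142} \approx 8208.0$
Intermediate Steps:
$l{\left(o \right)} = 5 \left(-4 + o\right)^{2}$
$\frac{1}{-147 + l{\left(3 \right)}} + 24 \cdot 342 = \frac{1}{-147 + 5 \left(-4 + 3\right)^{2}} + 24 \cdot 342 = \frac{1}{-147 + 5 \left(-1\right)^{2}} + 8208 = \frac{1}{-147 + 5 \cdot 1} + 8208 = \frac{1}{-147 + 5} + 8208 = \frac{1}{-142} + 8208 = - \frac{1}{142} + 8208 = \frac{1165535}{142}$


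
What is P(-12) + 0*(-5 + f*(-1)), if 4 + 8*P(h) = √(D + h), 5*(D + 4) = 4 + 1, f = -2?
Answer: -½ + I*√15/8 ≈ -0.5 + 0.48412*I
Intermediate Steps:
D = -3 (D = -4 + (4 + 1)/5 = -4 + (⅕)*5 = -4 + 1 = -3)
P(h) = -½ + √(-3 + h)/8
P(-12) + 0*(-5 + f*(-1)) = (-½ + √(-3 - 12)/8) + 0*(-5 - 2*(-1)) = (-½ + √(-15)/8) + 0*(-5 + 2) = (-½ + (I*√15)/8) + 0*(-3) = (-½ + I*√15/8) + 0 = -½ + I*√15/8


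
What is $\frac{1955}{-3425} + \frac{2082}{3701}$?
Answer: $- \frac{20921}{2535185} \approx -0.0082523$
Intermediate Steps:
$\frac{1955}{-3425} + \frac{2082}{3701} = 1955 \left(- \frac{1}{3425}\right) + 2082 \cdot \frac{1}{3701} = - \frac{391}{685} + \frac{2082}{3701} = - \frac{20921}{2535185}$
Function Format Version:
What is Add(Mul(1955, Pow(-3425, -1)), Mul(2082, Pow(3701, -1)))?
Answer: Rational(-20921, 2535185) ≈ -0.0082523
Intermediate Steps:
Add(Mul(1955, Pow(-3425, -1)), Mul(2082, Pow(3701, -1))) = Add(Mul(1955, Rational(-1, 3425)), Mul(2082, Rational(1, 3701))) = Add(Rational(-391, 685), Rational(2082, 3701)) = Rational(-20921, 2535185)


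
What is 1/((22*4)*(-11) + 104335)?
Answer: 1/103367 ≈ 9.6743e-6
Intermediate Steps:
1/((22*4)*(-11) + 104335) = 1/(88*(-11) + 104335) = 1/(-968 + 104335) = 1/103367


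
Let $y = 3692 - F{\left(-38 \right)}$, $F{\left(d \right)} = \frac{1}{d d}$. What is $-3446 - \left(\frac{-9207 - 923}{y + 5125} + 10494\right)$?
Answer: $- \frac{177465925460}{12731747} \approx -13939.0$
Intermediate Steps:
$F{\left(d \right)} = \frac{1}{d^{2}}$
$y = \frac{5331247}{1444}$ ($y = 3692 - \frac{1}{1444} = \frac{5331247}{1444} \approx 3692.0$)
$-3446 - \left(\frac{-9207 - 923}{y + 5125} + 10494\right) = -3446 - \left(\frac{-9207 - 923}{\frac{5331247}{1444} + 5125} + 10494\right) = -3446 - \left(- \frac{10130}{\frac{12731747}{1444}} + 10494\right) = -3446 - \left(\left(-10130\right) \frac{1444}{12731747} + 10494\right) = -3446 - \left(- \frac{14627720}{12731747} + 10494\right) = -3446 - \frac{133592325298}{12731747} = - \frac{177465925460}{12731747}$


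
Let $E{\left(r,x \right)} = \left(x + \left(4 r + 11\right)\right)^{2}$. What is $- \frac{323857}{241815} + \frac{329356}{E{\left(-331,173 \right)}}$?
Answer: $- \frac{5687355601}{5237712900} \approx -1.0858$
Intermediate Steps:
$E{\left(r,x \right)} = \left(11 + x + 4 r\right)^{2}$ ($E{\left(r,x \right)} = \left(x + \left(11 + 4 r\right)\right)^{2} = \left(11 + x + 4 r\right)^{2}$)
$- \frac{323857}{241815} + \frac{329356}{E{\left(-331,173 \right)}} = - \frac{323857}{241815} + \frac{329356}{\left(11 + 173 + 4 \left(-331\right)\right)^{2}} = \left(-323857\right) \frac{1}{241815} + \frac{329356}{\left(11 + 173 - 1324\right)^{2}} = - \frac{323857}{241815} + \frac{329356}{\left(-1140\right)^{2}} = - \frac{323857}{241815} + \frac{329356}{1299600} = - \frac{323857}{241815} + 329356 \cdot \frac{1}{1299600} = - \frac{323857}{241815} + \frac{82339}{324900} = - \frac{5687355601}{5237712900}$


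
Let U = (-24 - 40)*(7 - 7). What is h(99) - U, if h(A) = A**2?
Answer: 9801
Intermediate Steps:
U = 0 (U = -64*0 = 0)
h(99) - U = 99**2 - 1*0 = 9801 + 0 = 9801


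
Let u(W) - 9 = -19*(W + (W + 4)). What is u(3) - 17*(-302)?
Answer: 4953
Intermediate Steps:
u(W) = -67 - 38*W (u(W) = 9 - 19*(W + (W + 4)) = 9 - 19*(W + (4 + W)) = 9 - 19*(4 + 2*W) = 9 + (-76 - 38*W) = -67 - 38*W)
u(3) - 17*(-302) = (-67 - 38*3) - 17*(-302) = (-67 - 114) + 5134 = -181 + 5134 = 4953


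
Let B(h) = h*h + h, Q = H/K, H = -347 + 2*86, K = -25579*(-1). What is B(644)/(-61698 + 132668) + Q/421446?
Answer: 447786585323917/76506846859698 ≈ 5.8529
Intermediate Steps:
K = 25579
H = -175 (H = -347 + 172 = -175)
Q = -175/25579 ≈ -0.0068415
B(h) = h + h² (B(h) = h² + h = h + h²)
B(644)/(-61698 + 132668) + Q/421446 = (644*(1 + 644))/(-61698 + 132668) - 175/25579/421446 = (644*645)/70970 - 175/25579*1/421446 = 415380*(1/70970) - 175/10780167234 = 41538/7097 - 175/10780167234 = 447786585323917/76506846859698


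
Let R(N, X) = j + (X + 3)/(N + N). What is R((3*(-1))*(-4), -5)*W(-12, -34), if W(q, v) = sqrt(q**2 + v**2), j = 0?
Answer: -5*sqrt(13)/6 ≈ -3.0046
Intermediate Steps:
R(N, X) = (3 + X)/(2*N) (R(N, X) = 0 + (X + 3)/(N + N) = 0 + (3 + X)/((2*N)) = 0 + (3 + X)*(1/(2*N)) = 0 + (3 + X)/(2*N) = (3 + X)/(2*N))
R((3*(-1))*(-4), -5)*W(-12, -34) = ((3 - 5)/(2*(((3*(-1))*(-4)))))*sqrt((-12)**2 + (-34)**2) = ((1/2)*(-2)/(-3*(-4)))*sqrt(144 + 1156) = ((1/2)*(-2)/12)*sqrt(1300) = ((1/2)*(1/12)*(-2))*(10*sqrt(13)) = -5*sqrt(13)/6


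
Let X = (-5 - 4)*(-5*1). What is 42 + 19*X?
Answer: 897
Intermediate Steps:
X = 45 (X = -9*(-5) = 45)
42 + 19*X = 42 + 19*45 = 42 + 855 = 897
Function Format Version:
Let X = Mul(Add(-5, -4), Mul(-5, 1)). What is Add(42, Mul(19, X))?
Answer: 897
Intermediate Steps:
X = 45 (X = Mul(-9, -5) = 45)
Add(42, Mul(19, X)) = Add(42, Mul(19, 45)) = Add(42, 855) = 897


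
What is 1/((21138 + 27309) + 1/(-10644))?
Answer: 10644/515669867 ≈ 2.0641e-5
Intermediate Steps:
1/((21138 + 27309) + 1/(-10644)) = 1/(48447 - 1/10644) = 1/(515669867/10644) = 10644/515669867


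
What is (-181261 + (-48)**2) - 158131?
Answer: -337088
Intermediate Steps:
(-181261 + (-48)**2) - 158131 = (-181261 + 2304) - 158131 = -178957 - 158131 = -337088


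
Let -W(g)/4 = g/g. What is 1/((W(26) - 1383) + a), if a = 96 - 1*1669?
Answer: -1/2960 ≈ -0.00033784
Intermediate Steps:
W(g) = -4 (W(g) = -4*g/g = -4*1 = -4)
a = -1573 (a = 96 - 1669 = -1573)
1/((W(26) - 1383) + a) = 1/((-4 - 1383) - 1573) = 1/(-1387 - 1573) = 1/(-2960) = -1/2960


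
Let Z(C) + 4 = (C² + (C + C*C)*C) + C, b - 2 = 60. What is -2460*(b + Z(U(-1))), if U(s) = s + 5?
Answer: -388680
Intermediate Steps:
b = 62 (b = 2 + 60 = 62)
U(s) = 5 + s
Z(C) = -4 + C + C² + C*(C + C²) (Z(C) = -4 + ((C² + (C + C*C)*C) + C) = -4 + ((C² + (C + C²)*C) + C) = -4 + ((C² + C*(C + C²)) + C) = -4 + (C + C² + C*(C + C²)) = -4 + C + C² + C*(C + C²))
-2460*(b + Z(U(-1))) = -2460*(62 + (-4 + (5 - 1) + (5 - 1)³ + 2*(5 - 1)²)) = -2460*(62 + (-4 + 4 + 4³ + 2*4²)) = -2460*(62 + (-4 + 4 + 64 + 2*16)) = -2460*(62 + (-4 + 4 + 64 + 32)) = -2460*(62 + 96) = -2460*158 = -388680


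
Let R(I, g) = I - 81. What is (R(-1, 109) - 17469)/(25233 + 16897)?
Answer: -17551/42130 ≈ -0.41659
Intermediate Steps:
R(I, g) = -81 + I
(R(-1, 109) - 17469)/(25233 + 16897) = ((-81 - 1) - 17469)/(25233 + 16897) = (-82 - 17469)/42130 = -17551*1/42130 = -17551/42130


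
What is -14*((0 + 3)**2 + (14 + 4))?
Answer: -378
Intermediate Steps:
-14*((0 + 3)**2 + (14 + 4)) = -14*(3**2 + 18) = -14*(9 + 18) = -14*27 = -378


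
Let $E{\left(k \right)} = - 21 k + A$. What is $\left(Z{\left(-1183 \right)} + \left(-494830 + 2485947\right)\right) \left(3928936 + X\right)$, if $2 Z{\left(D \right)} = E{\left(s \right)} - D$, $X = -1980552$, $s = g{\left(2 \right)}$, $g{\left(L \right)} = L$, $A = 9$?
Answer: $3880580825728$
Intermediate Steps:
$s = 2$
$E{\left(k \right)} = 9 - 21 k$ ($E{\left(k \right)} = - 21 k + 9 = 9 - 21 k$)
$Z{\left(D \right)} = - \frac{33}{2} - \frac{D}{2}$ ($Z{\left(D \right)} = \frac{\left(9 - 42\right) - D}{2} = \frac{-33 - D}{2} = - \frac{33}{2} - \frac{D}{2}$)
$\left(Z{\left(-1183 \right)} + \left(-494830 + 2485947\right)\right) \left(3928936 + X\right) = \left(\left(- \frac{33}{2} - - \frac{1183}{2}\right) + \left(-494830 + 2485947\right)\right) \left(3928936 - 1980552\right) = \left(\left(- \frac{33}{2} + \frac{1183}{2}\right) + 1991117\right) 1948384 = \left(575 + 1991117\right) 1948384 = 1991692 \cdot 1948384 = 3880580825728$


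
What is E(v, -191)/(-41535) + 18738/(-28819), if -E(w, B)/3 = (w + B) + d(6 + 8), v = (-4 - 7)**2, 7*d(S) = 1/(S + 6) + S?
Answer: -1742580641/2659993700 ≈ -0.65511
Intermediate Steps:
d(S) = S/7 + 1/(7*(6 + S)) (d(S) = (1/(S + 6) + S)/7 = (1/(6 + S) + S)/7 = (S + 1/(6 + S))/7 = S/7 + 1/(7*(6 + S)))
v = 121 (v = (-11)**2 = 121)
E(w, B) = -843/140 - 3*B - 3*w (E(w, B) = -3*((w + B) + (1 + (6 + 8)**2 + 6*(6 + 8))/(7*(6 + (6 + 8)))) = -3*((B + w) + (1 + 14**2 + 6*14)/(7*(6 + 14))) = -3*((B + w) + (1/7)*(1 + 196 + 84)/20) = -3*((B + w) + (1/7)*(1/20)*281) = -3*((B + w) + 281/140) = -3*(281/140 + B + w) = -843/140 - 3*B - 3*w)
E(v, -191)/(-41535) + 18738/(-28819) = (-843/140 - 3*(-191) - 3*121)/(-41535) + 18738/(-28819) = (-843/140 + 573 - 363)*(-1/41535) + 18738*(-1/28819) = (28557/140)*(-1/41535) - 18738/28819 = -3173/646100 - 18738/28819 = -1742580641/2659993700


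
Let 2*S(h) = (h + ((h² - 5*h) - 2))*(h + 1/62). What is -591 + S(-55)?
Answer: -11128671/124 ≈ -89747.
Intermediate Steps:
S(h) = (1/62 + h)*(-2 + h² - 4*h)/2 (S(h) = ((h + ((h² - 5*h) - 2))*(h + 1/62))/2 = ((h + (-2 + h² - 5*h))*(h + 1/62))/2 = ((-2 + h² - 4*h)*(1/62 + h))/2 = ((1/62 + h)*(-2 + h² - 4*h))/2 = (1/62 + h)*(-2 + h² - 4*h)/2)
-591 + S(-55) = -591 + (-1/62 + (½)*(-55)³ - 247/124*(-55)² - 32/31*(-55)) = -591 + (-1/62 + (½)*(-166375) - 247/124*3025 + 1760/31) = -591 + (-1/62 - 166375/2 - 747175/124 + 1760/31) = -591 - 11055387/124 = -11128671/124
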